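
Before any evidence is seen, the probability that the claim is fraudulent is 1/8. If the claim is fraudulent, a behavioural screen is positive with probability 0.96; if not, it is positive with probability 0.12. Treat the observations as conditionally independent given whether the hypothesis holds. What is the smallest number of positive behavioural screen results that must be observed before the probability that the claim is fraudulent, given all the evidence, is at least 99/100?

4

Prior odds = 0.125/0.875 = 1/7.
Likelihood ratio of a positive = 0.96/0.12 = 8.
Target odds: 0.99 ÷ 0.01 = 99.
Need (1/7) × 8ⁿ ≥ 99, i.e. 8ⁿ ≥ 693.
8³ = 512 falls short of 693 but 8⁴ = 4096 reaches it, so n = 4.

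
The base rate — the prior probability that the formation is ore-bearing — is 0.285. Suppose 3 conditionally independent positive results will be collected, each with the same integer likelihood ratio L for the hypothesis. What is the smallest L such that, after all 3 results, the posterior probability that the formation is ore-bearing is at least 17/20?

Prior odds = 0.285/0.715 = 57/143.
Target odds = 0.85/0.15 = 17/3.
Need L³ ≥ 17/3 ÷ (57/143) = 2431/171.
2³ = 8 < 2431/171 ≤ 27 = 3³, so L = 3.

3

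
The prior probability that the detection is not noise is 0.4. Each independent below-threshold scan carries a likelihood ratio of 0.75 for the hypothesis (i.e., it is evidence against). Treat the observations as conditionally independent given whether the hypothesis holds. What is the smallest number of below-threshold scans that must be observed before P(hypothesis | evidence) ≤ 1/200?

17

Prior odds: 0.4 ÷ 0.6 = 2/3.
Likelihood ratio per below-threshold scan = 0.75.
Target posterior odds = 0.005/0.995 = 1/199.
Require 0.75ⁿ ≤ 1/199 ÷ (2/3) = 3/398.
0.75¹⁶ ≈0.0100226 is still above 3/398 but 0.75¹⁷ ≈0.00751695 is at or below it, so n = 17.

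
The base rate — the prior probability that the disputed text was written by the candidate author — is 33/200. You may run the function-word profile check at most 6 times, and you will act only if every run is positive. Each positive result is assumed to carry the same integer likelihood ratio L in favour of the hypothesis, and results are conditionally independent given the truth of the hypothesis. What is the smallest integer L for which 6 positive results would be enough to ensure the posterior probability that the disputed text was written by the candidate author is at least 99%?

Prior odds = 0.165/0.835 = 33/167.
Target odds = 0.99/0.01 = 99.
Need L⁶ ≥ 99 ÷ (33/167) = 501.
2⁶ = 64 < 501 ≤ 729 = 3⁶, so L = 3.

3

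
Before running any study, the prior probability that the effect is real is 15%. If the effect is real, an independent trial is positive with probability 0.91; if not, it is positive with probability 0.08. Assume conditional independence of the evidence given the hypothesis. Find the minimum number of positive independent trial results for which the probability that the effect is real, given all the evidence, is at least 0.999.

4

Prior odds: 0.15 ÷ 0.85 = 3/17.
Likelihood ratio of a positive = 0.91/0.08 = 11.375.
Target odds: 0.999 ÷ 0.001 = 999.
Require 11.375ⁿ ≥ 999 ÷ (3/17) = 5661.
11.375³ = 753571/512 falls short of 5661 but 11.375⁴ = 68574961/4096 reaches it, so n = 4.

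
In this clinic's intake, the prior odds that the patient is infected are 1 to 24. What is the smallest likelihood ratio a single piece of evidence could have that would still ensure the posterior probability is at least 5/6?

120

Prior odds = 1/24.
Target odds = (5/6)/(1/6) = 5.
Required Bayes factor = 5 ÷ (1/24) = 120.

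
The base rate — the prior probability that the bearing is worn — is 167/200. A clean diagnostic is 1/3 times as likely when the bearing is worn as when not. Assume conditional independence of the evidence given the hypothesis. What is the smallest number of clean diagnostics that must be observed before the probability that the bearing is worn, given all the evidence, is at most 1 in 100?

Prior odds = 0.835/0.165 = 167/33.
Likelihood ratio per clean diagnostic = 1/3.
Target odds: 0.01 ÷ 0.99 = 1/99.
Require (1/3)ⁿ ≤ 1/99 ÷ (167/33) = 1/501.
(1/3)⁵ = 1/243 is still above 1/501 but (1/3)⁶ = 1/729 is at or below it, so n = 6.

6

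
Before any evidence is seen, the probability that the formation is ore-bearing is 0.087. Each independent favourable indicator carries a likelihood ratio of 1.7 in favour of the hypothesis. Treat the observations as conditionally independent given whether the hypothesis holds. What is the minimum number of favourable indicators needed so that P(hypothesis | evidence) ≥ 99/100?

14

Prior odds: 0.087 ÷ 0.913 = 87/913.
Likelihood ratio per favourable indicator = 1.7.
Target posterior odds = 0.99/0.01 = 99.
Need (87/913) × 1.7ⁿ ≥ 99, i.e. 1.7ⁿ ≥ 30129/29.
1.7¹³ ≈990.458 falls short of 30129/29 but 1.7¹⁴ ≈1683.78 reaches it, so n = 14.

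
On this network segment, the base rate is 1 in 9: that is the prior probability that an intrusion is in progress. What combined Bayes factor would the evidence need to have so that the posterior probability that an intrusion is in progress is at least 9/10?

72

Prior odds = (1/9)/(8/9) = 0.125.
Target odds = 0.9/0.1 = 9.
Required Bayes factor = 9 ÷ 0.125 = 72.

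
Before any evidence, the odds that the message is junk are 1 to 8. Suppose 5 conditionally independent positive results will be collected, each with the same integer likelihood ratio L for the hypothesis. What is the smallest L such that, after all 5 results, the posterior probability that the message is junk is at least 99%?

4

Prior odds = 0.125.
Target odds = 0.99/0.01 = 99.
Need L⁵ ≥ 99 ÷ 0.125 = 792.
3⁵ = 243 < 792 ≤ 1024 = 4⁵, so L = 4.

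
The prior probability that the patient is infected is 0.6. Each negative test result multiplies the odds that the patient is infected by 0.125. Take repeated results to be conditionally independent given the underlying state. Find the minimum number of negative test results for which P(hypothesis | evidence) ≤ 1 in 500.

4

Prior odds: 0.6 ÷ 0.4 = 1.5.
Likelihood ratio per negative test result = 0.125.
Target posterior odds = 0.002/0.998 = 1/499.
Need 1.5 × 0.125ⁿ ≤ 1/499, i.e. 0.125ⁿ ≤ 2/1497.
0.125³ = 0.001953125 is still above 2/1497 but 0.125⁴ = 1/4096 is at or below it, so n = 4.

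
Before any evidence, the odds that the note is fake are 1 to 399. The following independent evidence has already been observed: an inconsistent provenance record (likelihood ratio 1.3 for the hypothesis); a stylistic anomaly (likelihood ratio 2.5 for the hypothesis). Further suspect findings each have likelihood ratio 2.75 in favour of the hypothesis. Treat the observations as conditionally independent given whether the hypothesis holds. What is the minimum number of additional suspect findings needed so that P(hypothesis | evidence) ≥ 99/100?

Prior odds = 1/399.
Combined Bayes factor of the evidence already in hand = 1.3 × 2.5 = 3.25.
Odds after that evidence = (1/399) × 3.25 = 13/1596.
Target odds = 0.99/0.01 = 99.
Need 2.75ⁿ ≥ 99 ÷ (13/1596) = 158004/13.
2.75⁹ ≈8994.86 falls short of 158004/13 but 2.75¹⁰ ≈24735.9 reaches it, so n = 10.

10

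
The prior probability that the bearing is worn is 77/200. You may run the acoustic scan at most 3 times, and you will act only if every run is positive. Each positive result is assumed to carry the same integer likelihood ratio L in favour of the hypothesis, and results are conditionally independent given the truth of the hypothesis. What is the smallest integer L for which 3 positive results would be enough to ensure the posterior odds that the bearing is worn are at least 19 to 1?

4

Prior odds = 0.385/0.615 = 77/123.
Target odds = 19.
Need L³ ≥ 19 ÷ (77/123) = 2337/77.
3³ = 27 < 2337/77 ≤ 64 = 4³, so L = 4.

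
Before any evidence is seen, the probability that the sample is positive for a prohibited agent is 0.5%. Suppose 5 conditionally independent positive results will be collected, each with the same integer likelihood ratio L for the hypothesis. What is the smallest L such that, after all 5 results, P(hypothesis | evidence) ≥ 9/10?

5

Prior odds = 0.005/0.995 = 1/199.
Target odds = 0.9/0.1 = 9.
Need L⁵ ≥ 9 ÷ (1/199) = 1791.
4⁵ = 1024 < 1791 ≤ 3125 = 5⁵, so L = 5.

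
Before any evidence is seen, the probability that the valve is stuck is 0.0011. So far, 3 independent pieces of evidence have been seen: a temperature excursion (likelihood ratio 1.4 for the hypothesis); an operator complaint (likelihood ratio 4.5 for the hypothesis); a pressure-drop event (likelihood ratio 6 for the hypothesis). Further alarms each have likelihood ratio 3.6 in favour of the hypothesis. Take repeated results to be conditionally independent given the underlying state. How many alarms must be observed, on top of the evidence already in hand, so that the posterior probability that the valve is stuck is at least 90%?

5

Prior odds = 0.0011/0.9989 = 11/9989.
Combined Bayes factor of the evidence already in hand = 1.4 × 4.5 × 6 = 37.8.
Odds after that evidence = (11/9989) × 37.8 = 297/7135.
Target odds = 0.9/0.1 = 9.
Need 3.6ⁿ ≥ 9 ÷ (297/7135) = 7135/33.
3.6⁴ = 167.9616 falls short of 7135/33 but 3.6⁵ = 604.66176 reaches it, so n = 5.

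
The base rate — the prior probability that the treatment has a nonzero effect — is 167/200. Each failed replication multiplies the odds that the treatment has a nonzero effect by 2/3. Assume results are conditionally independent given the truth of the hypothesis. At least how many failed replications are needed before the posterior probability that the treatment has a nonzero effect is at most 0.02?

Prior odds = 0.835/0.165 = 167/33.
Likelihood ratio per failed replication = 2/3.
Target posterior odds = 0.02/0.98 = 1/49.
Require (2/3)ⁿ ≤ 1/49 ÷ (167/33) = 33/8183.
(2/3)¹³ = 8192/1594323 is still above 33/8183 but (2/3)¹⁴ = 16384/4782969 is at or below it, so n = 14.

14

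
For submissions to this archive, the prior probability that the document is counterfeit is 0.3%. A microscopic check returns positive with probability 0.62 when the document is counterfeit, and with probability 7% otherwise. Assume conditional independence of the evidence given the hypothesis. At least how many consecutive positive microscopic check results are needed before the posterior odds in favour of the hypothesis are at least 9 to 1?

4

Prior odds = 0.003/0.997 = 3/997.
Likelihood ratio of a positive result = 0.62/0.07 = 62/7.
Target odds = 9.
Need (3/997) × (62/7)ⁿ ≥ 9, i.e. (62/7)ⁿ ≥ 2991.
(62/7)³ = 238328/343 falls short of 2991 but (62/7)⁴ = 14776336/2401 reaches it, so n = 4.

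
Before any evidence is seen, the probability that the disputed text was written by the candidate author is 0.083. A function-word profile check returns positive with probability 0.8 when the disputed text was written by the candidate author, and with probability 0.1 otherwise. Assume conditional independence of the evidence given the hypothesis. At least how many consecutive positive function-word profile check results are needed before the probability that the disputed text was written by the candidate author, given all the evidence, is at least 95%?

Prior odds = 0.083/0.917 = 83/917.
Likelihood ratio of a positive result = 0.8/0.1 = 8.
Target posterior odds = 0.95/0.05 = 19.
Need (83/917) × 8ⁿ ≥ 19, i.e. 8ⁿ ≥ 17423/83.
8² = 64 falls short of 17423/83 but 8³ = 512 reaches it, so n = 3.

3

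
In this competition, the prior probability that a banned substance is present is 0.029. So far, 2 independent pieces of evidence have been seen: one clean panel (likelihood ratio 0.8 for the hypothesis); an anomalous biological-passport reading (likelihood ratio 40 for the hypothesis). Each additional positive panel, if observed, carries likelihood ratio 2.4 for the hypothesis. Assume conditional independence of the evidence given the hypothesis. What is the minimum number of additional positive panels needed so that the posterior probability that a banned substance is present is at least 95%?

4

Prior odds = 0.029/0.971 = 29/971.
Combined Bayes factor of the evidence already in hand = 0.8 × 40 = 32.
Odds after that evidence = (29/971) × 32 = 928/971.
Target odds = 0.95/0.05 = 19.
Need 2.4ⁿ ≥ 19 ÷ (928/971) = 18449/928.
2.4³ = 13.824 falls short of 18449/928 but 2.4⁴ = 33.1776 reaches it, so n = 4.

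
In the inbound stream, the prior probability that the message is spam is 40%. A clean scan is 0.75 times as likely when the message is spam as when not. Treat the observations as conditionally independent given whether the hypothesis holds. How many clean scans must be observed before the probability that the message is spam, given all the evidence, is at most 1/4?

Prior odds = 0.4/0.6 = 2/3.
Likelihood ratio per clean scan = 0.75.
Target odds: 0.25 ÷ 0.75 = 1/3.
Require 0.75ⁿ ≤ 1/3 ÷ (2/3) = 0.5.
0.75² = 0.5625 is still above 0.5 but 0.75³ = 0.421875 is at or below it, so n = 3.

3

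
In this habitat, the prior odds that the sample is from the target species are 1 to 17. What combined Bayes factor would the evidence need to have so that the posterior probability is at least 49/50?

Prior odds = 1/17.
Target odds = 0.98/0.02 = 49.
Required Bayes factor = 49 ÷ (1/17) = 833.

833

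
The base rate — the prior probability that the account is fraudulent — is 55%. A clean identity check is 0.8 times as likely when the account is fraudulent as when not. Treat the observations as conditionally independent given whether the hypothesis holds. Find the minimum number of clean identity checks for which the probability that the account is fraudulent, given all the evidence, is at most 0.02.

19

Prior odds = 0.55/0.45 = 11/9.
Likelihood ratio per clean identity check = 0.8.
Target odds: 0.02 ÷ 0.98 = 1/49.
Require 0.8ⁿ ≤ 1/49 ÷ (11/9) = 9/539.
0.8¹⁸ ≈0.0180144 is still above 9/539 but 0.8¹⁹ ≈0.0144115 is at or below it, so n = 19.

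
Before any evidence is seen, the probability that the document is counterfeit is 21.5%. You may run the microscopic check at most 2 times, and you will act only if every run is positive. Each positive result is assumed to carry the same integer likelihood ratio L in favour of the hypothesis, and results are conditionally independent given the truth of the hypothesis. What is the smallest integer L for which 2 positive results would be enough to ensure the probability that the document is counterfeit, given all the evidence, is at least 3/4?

Prior odds = 0.215/0.785 = 43/157.
Target odds = 0.75/0.25 = 3.
Need L² ≥ 3 ÷ (43/157) = 471/43.
3² = 9 < 471/43 ≤ 16 = 4², so L = 4.

4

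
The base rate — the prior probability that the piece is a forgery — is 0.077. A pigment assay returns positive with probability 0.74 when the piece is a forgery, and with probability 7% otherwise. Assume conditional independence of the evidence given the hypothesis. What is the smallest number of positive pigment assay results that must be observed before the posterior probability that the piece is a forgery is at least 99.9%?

4

Prior odds: 0.077 ÷ 0.923 = 77/923.
Likelihood ratio of a positive result = 0.74/0.07 = 74/7.
Target posterior odds = 0.999/0.001 = 999.
Need (77/923) × (74/7)ⁿ ≥ 999, i.e. (74/7)ⁿ ≥ 922077/77.
(74/7)³ = 405224/343 falls short of 922077/77 but (74/7)⁴ = 29986576/2401 reaches it, so n = 4.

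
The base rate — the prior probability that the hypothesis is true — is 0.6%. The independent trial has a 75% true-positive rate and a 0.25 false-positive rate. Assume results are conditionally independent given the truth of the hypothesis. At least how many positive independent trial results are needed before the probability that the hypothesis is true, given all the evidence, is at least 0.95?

Prior odds: 0.006 ÷ 0.994 = 3/497.
Likelihood ratio of a positive result = 0.75/0.25 = 3.
Target odds: 0.95 ÷ 0.05 = 19.
Require 3ⁿ ≥ 19 ÷ (3/497) = 9443/3.
3⁷ = 2187 falls short of 9443/3 but 3⁸ = 6561 reaches it, so n = 8.

8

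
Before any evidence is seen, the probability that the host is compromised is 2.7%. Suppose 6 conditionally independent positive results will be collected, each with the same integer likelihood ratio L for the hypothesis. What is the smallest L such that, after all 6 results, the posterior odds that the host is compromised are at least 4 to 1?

3

Prior odds = 0.027/0.973 = 27/973.
Target odds = 4.
Need L⁶ ≥ 4 ÷ (27/973) = 3892/27.
2⁶ = 64 < 3892/27 ≤ 729 = 3⁶, so L = 3.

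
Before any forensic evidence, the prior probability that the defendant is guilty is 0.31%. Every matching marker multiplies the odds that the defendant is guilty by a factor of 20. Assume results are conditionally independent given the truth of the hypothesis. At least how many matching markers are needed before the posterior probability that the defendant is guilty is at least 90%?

Prior odds = 0.0031/0.9969 = 31/9969.
Likelihood ratio per matching marker = 20.
Target odds: 0.9 ÷ 0.1 = 9.
Require 20ⁿ ≥ 9 ÷ (31/9969) = 89721/31.
20² = 400 falls short of 89721/31 but 20³ = 8000 reaches it, so n = 3.

3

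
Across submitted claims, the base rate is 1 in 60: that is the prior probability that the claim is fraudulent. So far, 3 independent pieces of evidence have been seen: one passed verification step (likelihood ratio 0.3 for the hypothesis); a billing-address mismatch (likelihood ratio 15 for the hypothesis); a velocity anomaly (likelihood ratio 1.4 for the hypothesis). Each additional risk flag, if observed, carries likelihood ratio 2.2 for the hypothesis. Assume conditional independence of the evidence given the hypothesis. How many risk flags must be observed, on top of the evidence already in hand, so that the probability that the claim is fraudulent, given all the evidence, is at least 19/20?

7

Prior odds = (1/60)/(59/60) = 1/59.
Combined Bayes factor of the evidence already in hand = 0.3 × 15 × 1.4 = 6.3.
Odds after that evidence = (1/59) × 6.3 = 63/590.
Target odds = 0.95/0.05 = 19.
Need 2.2ⁿ ≥ 19 ÷ (63/590) = 11210/63.
2.2⁶ = 1771561/15625 falls short of 11210/63 but 2.2⁷ = 19487171/78125 reaches it, so n = 7.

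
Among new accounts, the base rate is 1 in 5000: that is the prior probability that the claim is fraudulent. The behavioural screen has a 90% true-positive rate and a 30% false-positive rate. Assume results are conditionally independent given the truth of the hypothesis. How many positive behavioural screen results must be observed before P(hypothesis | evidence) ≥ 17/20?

10

Prior odds: 0.0002 ÷ 0.9998 = 1/4999.
Likelihood ratio of a positive result = 0.9/0.3 = 3.
Target odds: 0.85 ÷ 0.15 = 17/3.
Need (1/4999) × 3ⁿ ≥ 17/3, i.e. 3ⁿ ≥ 84983/3.
3⁹ = 19683 falls short of 84983/3 but 3¹⁰ = 59049 reaches it, so n = 10.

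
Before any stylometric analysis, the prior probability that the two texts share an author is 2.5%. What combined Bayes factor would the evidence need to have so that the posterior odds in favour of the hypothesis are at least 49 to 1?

Prior odds = 0.025/0.975 = 1/39.
Target odds = 49.
Required Bayes factor = 49 ÷ (1/39) = 1911.

1911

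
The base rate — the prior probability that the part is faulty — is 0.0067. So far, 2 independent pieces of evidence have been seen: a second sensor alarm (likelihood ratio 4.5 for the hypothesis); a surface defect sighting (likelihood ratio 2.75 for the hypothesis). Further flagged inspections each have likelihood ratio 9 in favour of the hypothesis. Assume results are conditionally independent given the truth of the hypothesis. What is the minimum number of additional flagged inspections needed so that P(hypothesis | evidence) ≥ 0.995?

4

Prior odds = 0.0067/0.9933 = 67/9933.
Combined Bayes factor of the evidence already in hand = 4.5 × 2.75 = 12.375.
Odds after that evidence = (67/9933) × 12.375 = 201/2408.
Target odds = 0.995/0.005 = 199.
Need 9ⁿ ≥ 199 ÷ (201/2408) = 479192/201.
9³ = 729 falls short of 479192/201 but 9⁴ = 6561 reaches it, so n = 4.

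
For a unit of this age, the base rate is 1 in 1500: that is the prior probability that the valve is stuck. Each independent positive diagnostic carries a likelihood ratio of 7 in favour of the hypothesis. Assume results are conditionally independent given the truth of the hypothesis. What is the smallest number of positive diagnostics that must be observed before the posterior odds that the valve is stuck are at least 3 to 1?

5

Prior odds: (1/1500) ÷ (1499/1500) = 1/1499.
Likelihood ratio per positive diagnostic = 7.
Target odds = 3.
Require 7ⁿ ≥ 3 ÷ (1/1499) = 4497.
7⁴ = 2401 falls short of 4497 but 7⁵ = 16807 reaches it, so n = 5.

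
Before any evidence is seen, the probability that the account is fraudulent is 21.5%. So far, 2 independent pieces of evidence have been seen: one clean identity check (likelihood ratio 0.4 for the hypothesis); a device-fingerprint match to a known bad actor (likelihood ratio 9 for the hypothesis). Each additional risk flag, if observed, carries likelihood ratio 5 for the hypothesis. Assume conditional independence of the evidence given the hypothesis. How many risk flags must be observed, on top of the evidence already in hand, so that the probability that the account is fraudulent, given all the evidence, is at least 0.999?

Prior odds = 0.215/0.785 = 43/157.
Combined Bayes factor of the evidence already in hand = 0.4 × 9 = 3.6.
Odds after that evidence = (43/157) × 3.6 = 774/785.
Target odds = 0.999/0.001 = 999.
Need 5ⁿ ≥ 999 ÷ (774/785) = 87135/86.
5⁴ = 625 falls short of 87135/86 but 5⁵ = 3125 reaches it, so n = 5.

5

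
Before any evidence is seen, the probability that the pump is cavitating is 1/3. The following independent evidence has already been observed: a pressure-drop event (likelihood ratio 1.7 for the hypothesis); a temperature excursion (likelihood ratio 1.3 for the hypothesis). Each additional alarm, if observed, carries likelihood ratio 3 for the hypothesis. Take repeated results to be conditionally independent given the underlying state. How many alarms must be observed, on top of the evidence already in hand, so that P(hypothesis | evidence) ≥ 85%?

2

Prior odds = (1/3)/(2/3) = 0.5.
Combined Bayes factor of the evidence already in hand = 1.7 × 1.3 = 2.21.
Odds after that evidence = 0.5 × 2.21 = 1.105.
Target odds = 0.85/0.15 = 17/3.
Need 3ⁿ ≥ 17/3 ÷ 1.105 = 200/39.
3¹ = 3 falls short of 200/39 but 3² = 9 reaches it, so n = 2.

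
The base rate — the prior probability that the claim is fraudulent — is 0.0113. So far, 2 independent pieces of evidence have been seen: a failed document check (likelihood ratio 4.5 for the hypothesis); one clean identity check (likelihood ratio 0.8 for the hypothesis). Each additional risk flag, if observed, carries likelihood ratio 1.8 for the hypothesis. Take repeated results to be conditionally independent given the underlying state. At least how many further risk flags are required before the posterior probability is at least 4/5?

8

Prior odds = 0.0113/0.9887 = 113/9887.
Combined Bayes factor of the evidence already in hand = 4.5 × 0.8 = 3.6.
Odds after that evidence = (113/9887) × 3.6 = 2034/49435.
Target odds = 0.8/0.2 = 4.
Need 1.8ⁿ ≥ 4 ÷ (2034/49435) = 98870/1017.
1.8⁷ = 4782969/78125 falls short of 98870/1017 but 1.8⁸ = 43046721/390625 reaches it, so n = 8.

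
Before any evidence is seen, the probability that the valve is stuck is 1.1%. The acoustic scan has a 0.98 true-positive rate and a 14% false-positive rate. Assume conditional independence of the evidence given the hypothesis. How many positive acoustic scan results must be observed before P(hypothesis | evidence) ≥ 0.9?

Prior odds: 0.011 ÷ 0.989 = 11/989.
Likelihood ratio of a positive result = 0.98/0.14 = 7.
Target posterior odds = 0.9/0.1 = 9.
Need (11/989) × 7ⁿ ≥ 9, i.e. 7ⁿ ≥ 8901/11.
7³ = 343 falls short of 8901/11 but 7⁴ = 2401 reaches it, so n = 4.

4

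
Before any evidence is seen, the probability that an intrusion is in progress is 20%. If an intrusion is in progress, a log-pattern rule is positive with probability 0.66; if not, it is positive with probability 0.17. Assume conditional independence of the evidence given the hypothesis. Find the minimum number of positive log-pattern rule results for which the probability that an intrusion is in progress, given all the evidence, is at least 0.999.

7

Prior odds: 0.2 ÷ 0.8 = 0.25.
Likelihood ratio of a positive = 0.66/0.17 = 66/17.
Target odds: 0.999 ÷ 0.001 = 999.
Need 0.25 × (66/17)ⁿ ≥ 999, i.e. (66/17)ⁿ ≥ 3996.
(66/17)⁶ ≈3424.29 falls short of 3996 but (66/17)⁷ ≈13294.3 reaches it, so n = 7.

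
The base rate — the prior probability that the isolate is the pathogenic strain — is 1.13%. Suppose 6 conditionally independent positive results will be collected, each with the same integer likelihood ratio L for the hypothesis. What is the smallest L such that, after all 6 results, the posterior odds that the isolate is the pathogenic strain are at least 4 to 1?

Prior odds = 0.0113/0.9887 = 113/9887.
Target odds = 4.
Need L⁶ ≥ 4 ÷ (113/9887) = 39548/113.
2⁶ = 64 < 39548/113 ≤ 729 = 3⁶, so L = 3.

3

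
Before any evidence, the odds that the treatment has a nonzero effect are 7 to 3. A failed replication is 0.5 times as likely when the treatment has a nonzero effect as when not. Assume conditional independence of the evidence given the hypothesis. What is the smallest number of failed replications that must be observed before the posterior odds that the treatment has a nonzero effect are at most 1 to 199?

9

Prior odds = 7/3.
Likelihood ratio per failed replication = 0.5.
Target odds = 1/199.
Need (7/3) × 0.5ⁿ ≤ 1/199, i.e. 0.5ⁿ ≤ 3/1393.
0.5⁸ = 0.00390625 is still above 3/1393 but 0.5⁹ = 0.001953125 is at or below it, so n = 9.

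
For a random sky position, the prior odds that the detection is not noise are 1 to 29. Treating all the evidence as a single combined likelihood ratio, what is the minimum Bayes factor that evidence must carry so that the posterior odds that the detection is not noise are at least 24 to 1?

Prior odds = 1/29.
Target odds = 24.
Required Bayes factor = 24 ÷ (1/29) = 696.

696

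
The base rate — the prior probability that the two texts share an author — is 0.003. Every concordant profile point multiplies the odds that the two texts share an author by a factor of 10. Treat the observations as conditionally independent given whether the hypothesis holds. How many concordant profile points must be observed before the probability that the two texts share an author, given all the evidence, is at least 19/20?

Prior odds: 0.003 ÷ 0.997 = 3/997.
Likelihood ratio per concordant profile point = 10.
Target odds: 0.95 ÷ 0.05 = 19.
Require 10ⁿ ≥ 19 ÷ (3/997) = 18943/3.
10³ = 1000 falls short of 18943/3 but 10⁴ = 10000 reaches it, so n = 4.

4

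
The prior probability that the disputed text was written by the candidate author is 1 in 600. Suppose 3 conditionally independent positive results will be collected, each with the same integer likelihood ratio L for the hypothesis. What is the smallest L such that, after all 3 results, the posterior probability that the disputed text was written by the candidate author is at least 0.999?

85

Prior odds = (1/600)/(599/600) = 1/599.
Target odds = 0.999/0.001 = 999.
Need L³ ≥ 999 ÷ (1/599) = 598401.
84³ = 592704 < 598401 ≤ 614125 = 85³, so L = 85.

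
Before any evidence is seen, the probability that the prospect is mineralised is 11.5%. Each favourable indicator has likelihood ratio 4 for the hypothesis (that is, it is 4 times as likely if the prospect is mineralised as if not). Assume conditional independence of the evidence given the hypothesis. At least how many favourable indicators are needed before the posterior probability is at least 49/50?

5

Prior odds: 0.115 ÷ 0.885 = 23/177.
Likelihood ratio per favourable indicator = 4.
Target posterior odds = 0.98/0.02 = 49.
Need (23/177) × 4ⁿ ≥ 49, i.e. 4ⁿ ≥ 8673/23.
4⁴ = 256 falls short of 8673/23 but 4⁵ = 1024 reaches it, so n = 5.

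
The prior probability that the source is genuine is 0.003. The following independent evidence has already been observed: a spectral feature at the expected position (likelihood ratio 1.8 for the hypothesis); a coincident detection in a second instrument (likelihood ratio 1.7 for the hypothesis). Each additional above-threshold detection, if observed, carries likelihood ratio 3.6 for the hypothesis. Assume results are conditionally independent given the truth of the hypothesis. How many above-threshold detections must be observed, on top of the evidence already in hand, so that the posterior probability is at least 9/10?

Prior odds = 0.003/0.997 = 3/997.
Combined Bayes factor of the evidence already in hand = 1.8 × 1.7 = 3.06.
Odds after that evidence = (3/997) × 3.06 = 459/49850.
Target odds = 0.9/0.1 = 9.
Need 3.6ⁿ ≥ 9 ÷ (459/49850) = 49850/51.
3.6⁵ = 604.66176 falls short of 49850/51 but 3.6⁶ = 34012224/15625 reaches it, so n = 6.

6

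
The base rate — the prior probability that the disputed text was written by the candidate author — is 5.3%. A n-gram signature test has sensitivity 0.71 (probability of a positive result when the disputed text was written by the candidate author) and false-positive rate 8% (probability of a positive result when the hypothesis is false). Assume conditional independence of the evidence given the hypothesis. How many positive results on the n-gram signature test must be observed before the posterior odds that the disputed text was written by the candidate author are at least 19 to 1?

Prior odds = 0.053/0.947 = 53/947.
Likelihood ratio of a positive result = 0.71/0.08 = 8.875.
Target odds = 19.
Need (53/947) × 8.875ⁿ ≥ 19, i.e. 8.875ⁿ ≥ 17993/53.
8.875² = 78.765625 falls short of 17993/53 but 8.875³ = 357911/512 reaches it, so n = 3.

3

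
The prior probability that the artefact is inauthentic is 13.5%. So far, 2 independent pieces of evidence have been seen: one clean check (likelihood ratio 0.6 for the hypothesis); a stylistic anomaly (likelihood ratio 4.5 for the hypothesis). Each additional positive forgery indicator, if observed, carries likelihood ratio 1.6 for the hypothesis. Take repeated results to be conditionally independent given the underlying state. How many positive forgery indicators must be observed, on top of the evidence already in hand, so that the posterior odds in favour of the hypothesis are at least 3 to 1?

5

Prior odds = 0.135/0.865 = 27/173.
Combined Bayes factor of the evidence already in hand = 0.6 × 4.5 = 2.7.
Odds after that evidence = (27/173) × 2.7 = 729/1730.
Target odds = 3.
Need 1.6ⁿ ≥ 3 ÷ (729/1730) = 1730/243.
1.6⁴ = 6.5536 falls short of 1730/243 but 1.6⁵ = 10.48576 reaches it, so n = 5.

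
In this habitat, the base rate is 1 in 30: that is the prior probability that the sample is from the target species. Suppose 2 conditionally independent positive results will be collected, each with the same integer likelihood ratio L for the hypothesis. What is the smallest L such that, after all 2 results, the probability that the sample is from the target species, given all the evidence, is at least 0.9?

17

Prior odds = (1/30)/(29/30) = 1/29.
Target odds = 0.9/0.1 = 9.
Need L² ≥ 9 ÷ (1/29) = 261.
16² = 256 < 261 ≤ 289 = 17², so L = 17.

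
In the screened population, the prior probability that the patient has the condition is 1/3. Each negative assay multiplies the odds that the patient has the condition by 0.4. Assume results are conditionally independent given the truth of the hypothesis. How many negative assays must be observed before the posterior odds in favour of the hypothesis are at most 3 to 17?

Prior odds = (1/3)/(2/3) = 0.5.
Likelihood ratio per negative assay = 0.4.
Target odds = 3/17.
Require 0.4ⁿ ≤ 3/17 ÷ 0.5 = 6/17.
0.4¹ = 0.4 is still above 6/17 but 0.4² = 0.16 is at or below it, so n = 2.

2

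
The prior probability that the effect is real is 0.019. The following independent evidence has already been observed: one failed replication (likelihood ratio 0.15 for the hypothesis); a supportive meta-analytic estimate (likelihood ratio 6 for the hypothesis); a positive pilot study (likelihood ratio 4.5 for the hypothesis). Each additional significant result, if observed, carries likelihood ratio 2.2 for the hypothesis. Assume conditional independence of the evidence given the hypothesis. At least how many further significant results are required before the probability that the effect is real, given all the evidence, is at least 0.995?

10

Prior odds = 0.019/0.981 = 19/981.
Combined Bayes factor of the evidence already in hand = 0.15 × 6 × 4.5 = 4.05.
Odds after that evidence = (19/981) × 4.05 = 171/2180.
Target odds = 0.995/0.005 = 199.
Need 2.2ⁿ ≥ 199 ÷ (171/2180) = 433820/171.
2.2⁹ ≈1207.27 falls short of 433820/171 but 2.2¹⁰ ≈2655.99 reaches it, so n = 10.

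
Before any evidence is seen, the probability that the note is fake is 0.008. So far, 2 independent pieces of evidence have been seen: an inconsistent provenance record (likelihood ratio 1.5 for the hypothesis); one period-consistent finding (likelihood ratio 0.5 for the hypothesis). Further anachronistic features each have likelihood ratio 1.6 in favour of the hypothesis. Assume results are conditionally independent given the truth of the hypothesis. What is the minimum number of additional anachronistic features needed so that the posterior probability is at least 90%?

Prior odds = 0.008/0.992 = 1/124.
Combined Bayes factor of the evidence already in hand = 1.5 × 0.5 = 0.75.
Odds after that evidence = (1/124) × 0.75 = 3/496.
Target odds = 0.9/0.1 = 9.
Need 1.6ⁿ ≥ 9 ÷ (3/496) = 1488.
1.6¹⁵ ≈1152.92 falls short of 1488 but 1.6¹⁶ ≈1844.67 reaches it, so n = 16.

16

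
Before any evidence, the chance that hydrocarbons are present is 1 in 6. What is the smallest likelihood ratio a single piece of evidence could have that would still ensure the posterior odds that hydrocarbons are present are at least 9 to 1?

Prior odds = (1/6)/(5/6) = 0.2.
Target odds = 9.
Required Bayes factor = 9 ÷ 0.2 = 45.

45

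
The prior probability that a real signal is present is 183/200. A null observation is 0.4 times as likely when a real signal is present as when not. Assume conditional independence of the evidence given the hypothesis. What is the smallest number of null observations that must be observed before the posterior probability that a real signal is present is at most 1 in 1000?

Prior odds = 0.915/0.085 = 183/17.
Likelihood ratio per null observation = 0.4.
Target posterior odds = 0.001/0.999 = 1/999.
Require 0.4ⁿ ≤ 1/999 ÷ (183/17) = 17/182817.
0.4¹⁰ = 1024/9765625 is still above 17/182817 but 0.4¹¹ = 2048/48828125 is at or below it, so n = 11.

11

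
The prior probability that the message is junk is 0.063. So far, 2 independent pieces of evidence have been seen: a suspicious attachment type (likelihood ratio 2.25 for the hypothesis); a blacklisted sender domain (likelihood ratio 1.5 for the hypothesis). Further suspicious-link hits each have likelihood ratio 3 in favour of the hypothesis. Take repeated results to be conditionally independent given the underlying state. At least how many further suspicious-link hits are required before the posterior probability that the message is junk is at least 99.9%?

Prior odds = 0.063/0.937 = 63/937.
Combined Bayes factor of the evidence already in hand = 2.25 × 1.5 = 3.375.
Odds after that evidence = (63/937) × 3.375 = 1701/7496.
Target odds = 0.999/0.001 = 999.
Need 3ⁿ ≥ 999 ÷ (1701/7496) = 277352/63.
3⁷ = 2187 falls short of 277352/63 but 3⁸ = 6561 reaches it, so n = 8.

8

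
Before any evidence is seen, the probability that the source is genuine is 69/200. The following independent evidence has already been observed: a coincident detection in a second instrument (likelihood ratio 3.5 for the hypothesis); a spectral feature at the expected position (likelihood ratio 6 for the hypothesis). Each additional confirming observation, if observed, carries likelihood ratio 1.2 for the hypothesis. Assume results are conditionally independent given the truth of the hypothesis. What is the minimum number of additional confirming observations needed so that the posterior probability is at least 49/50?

9

Prior odds = 0.345/0.655 = 69/131.
Combined Bayes factor of the evidence already in hand = 3.5 × 6 = 21.
Odds after that evidence = (69/131) × 21 = 1449/131.
Target odds = 0.98/0.02 = 49.
Need 1.2ⁿ ≥ 49 ÷ (1449/131) = 917/207.
1.2⁸ = 1679616/390625 falls short of 917/207 but 1.2⁹ = 10077696/1953125 reaches it, so n = 9.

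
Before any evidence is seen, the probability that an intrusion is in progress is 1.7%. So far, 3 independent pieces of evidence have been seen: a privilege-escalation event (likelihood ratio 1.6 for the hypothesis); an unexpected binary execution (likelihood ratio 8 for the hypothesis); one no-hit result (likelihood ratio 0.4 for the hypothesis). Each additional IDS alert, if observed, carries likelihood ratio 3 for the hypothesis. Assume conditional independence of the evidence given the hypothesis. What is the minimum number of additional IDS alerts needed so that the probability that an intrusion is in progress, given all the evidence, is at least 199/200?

8

Prior odds = 0.017/0.983 = 17/983.
Combined Bayes factor of the evidence already in hand = 1.6 × 8 × 0.4 = 5.12.
Odds after that evidence = (17/983) × 5.12 = 2176/24575.
Target odds = 0.995/0.005 = 199.
Need 3ⁿ ≥ 199 ÷ (2176/24575) = 4890425/2176.
3⁷ = 2187 falls short of 4890425/2176 but 3⁸ = 6561 reaches it, so n = 8.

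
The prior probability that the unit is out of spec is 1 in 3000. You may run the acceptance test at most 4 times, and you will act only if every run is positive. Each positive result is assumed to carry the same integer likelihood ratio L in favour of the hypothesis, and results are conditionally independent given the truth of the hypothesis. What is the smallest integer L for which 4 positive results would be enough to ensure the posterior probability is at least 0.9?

Prior odds = (1/3000)/(2999/3000) = 1/2999.
Target odds = 0.9/0.1 = 9.
Need L⁴ ≥ 9 ÷ (1/2999) = 26991.
12⁴ = 20736 < 26991 ≤ 28561 = 13⁴, so L = 13.

13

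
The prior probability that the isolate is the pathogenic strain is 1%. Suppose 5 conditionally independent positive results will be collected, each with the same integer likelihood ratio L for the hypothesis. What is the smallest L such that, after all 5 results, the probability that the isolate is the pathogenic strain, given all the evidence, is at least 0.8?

Prior odds = 0.01/0.99 = 1/99.
Target odds = 0.8/0.2 = 4.
Need L⁵ ≥ 4 ÷ (1/99) = 396.
3⁵ = 243 < 396 ≤ 1024 = 4⁵, so L = 4.

4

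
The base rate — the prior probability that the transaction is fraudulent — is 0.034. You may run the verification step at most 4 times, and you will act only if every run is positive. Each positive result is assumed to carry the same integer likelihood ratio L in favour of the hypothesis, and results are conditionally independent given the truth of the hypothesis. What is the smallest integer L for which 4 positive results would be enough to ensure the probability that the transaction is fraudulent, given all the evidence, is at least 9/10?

4

Prior odds = 0.034/0.966 = 17/483.
Target odds = 0.9/0.1 = 9.
Need L⁴ ≥ 9 ÷ (17/483) = 4347/17.
3⁴ = 81 < 4347/17 ≤ 256 = 4⁴, so L = 4.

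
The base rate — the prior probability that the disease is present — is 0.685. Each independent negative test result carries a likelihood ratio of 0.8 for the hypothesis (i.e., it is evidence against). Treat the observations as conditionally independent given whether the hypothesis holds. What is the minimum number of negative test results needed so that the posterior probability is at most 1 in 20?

Prior odds = 0.685/0.315 = 137/63.
Likelihood ratio per negative test result = 0.8.
Target posterior odds = 0.05/0.95 = 1/19.
Need (137/63) × 0.8ⁿ ≤ 1/19, i.e. 0.8ⁿ ≤ 63/2603.
0.8¹⁶ ≈0.0281475 is still above 63/2603 but 0.8¹⁷ ≈0.022518 is at or below it, so n = 17.

17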